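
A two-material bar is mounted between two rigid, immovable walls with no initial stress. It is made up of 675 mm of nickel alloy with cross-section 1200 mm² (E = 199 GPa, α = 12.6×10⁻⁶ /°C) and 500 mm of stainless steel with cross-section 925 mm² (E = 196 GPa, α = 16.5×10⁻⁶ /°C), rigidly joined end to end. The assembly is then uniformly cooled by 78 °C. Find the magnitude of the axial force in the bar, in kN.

P ≈ 234 kN (tensile)

Free thermal contraction of the whole bar: Σ αᵢΔT Lᵢ = 12.6×10⁻⁶×78×675 + 16.5×10⁻⁶×78×500 = 1.307 mm.
The rigid supports impose zero overall length change; the single axial force P common to all segments must satisfy P Σ Lᵢ/(AᵢEᵢ) = δ_free.
Σ Lᵢ/(AᵢEᵢ) = 675/(1200×199×10³) + 500/(925×196×10³) = 5.584×10⁻⁶ mm/N.
Hence P = δ_free / Σ(L/AE) = 1.307/5.584×10⁻⁶ = 234 kN (tensile).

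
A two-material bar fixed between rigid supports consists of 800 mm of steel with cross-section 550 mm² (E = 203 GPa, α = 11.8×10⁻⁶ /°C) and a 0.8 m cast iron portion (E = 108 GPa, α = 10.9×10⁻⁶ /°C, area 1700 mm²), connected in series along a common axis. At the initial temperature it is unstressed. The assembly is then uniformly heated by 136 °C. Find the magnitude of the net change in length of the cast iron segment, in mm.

With the walls removed the bar would change length by δ_free = Σ αᵢΔT Lᵢ = 11.8×10⁻⁶×136×800 + 10.9×10⁻⁶×136×800 = 2.47 mm.
The rigid supports impose zero overall length change; the single axial force P common to all segments must satisfy P Σ Lᵢ/(AᵢEᵢ) = δ_free.
The series flexibility is Σ Lᵢ/(AᵢEᵢ) = 800/(550×203×10³) + 800/(1700×108×10³) = 1.152×10⁻⁵ mm/N.
So P = 2.47 / 1.152×10⁻⁵ = 214.3 kN, compressive.
For the cast iron segment, free thermal change = 10.9×10⁻⁶×136×800 = 1.186 mm and elastic change from P = 214300×800/(1700×108×10³) = 0.9339 mm; these oppose, so the net change is 0.252 mm (segment lengthens).

|ΔL| ≈ 0.252 mm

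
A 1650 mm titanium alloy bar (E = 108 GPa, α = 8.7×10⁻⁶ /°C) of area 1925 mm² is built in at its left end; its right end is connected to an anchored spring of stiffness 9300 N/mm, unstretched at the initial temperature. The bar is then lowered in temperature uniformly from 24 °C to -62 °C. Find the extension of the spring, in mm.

Free thermal contraction: δ_free = αΔT L = 8.7×10⁻⁶ × 86 × 1650 = 1.235 mm.
With a force P in the spring, the elastic change of the bar is PL/(AE) and that of the spring is P/k; compatibility requires their sum to equal δ_free.
So P = δ_free / [L/(AE) + 1/k] = 1.235 / [ 1650/(1925×108×10³) + 1/(9300) ].
P = 1.235 / 0.0001155 = 10690 N.
Spring extension = P/k = 10690/(9300) = 1.15 mm.

δ ≈ 1.15 mm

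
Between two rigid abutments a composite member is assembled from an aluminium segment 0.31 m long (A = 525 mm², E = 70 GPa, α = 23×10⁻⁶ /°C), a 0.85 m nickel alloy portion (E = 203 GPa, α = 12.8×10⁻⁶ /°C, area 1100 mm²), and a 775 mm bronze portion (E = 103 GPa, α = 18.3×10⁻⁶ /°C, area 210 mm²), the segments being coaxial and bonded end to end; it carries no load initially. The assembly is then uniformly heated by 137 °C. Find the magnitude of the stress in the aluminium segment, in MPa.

Free thermal expansion of the whole bar: Σ αᵢΔT Lᵢ = 23×10⁻⁶×137×310 + 12.8×10⁻⁶×137×850 + 18.3×10⁻⁶×137×775 = 4.41 mm.
The walls prevent any net length change, so an axial force P (same in every segment) develops. Compatibility: P · Σ Lᵢ/(AᵢEᵢ) = δ_free.
Σ Lᵢ/(AᵢEᵢ) = 310/(525×70×10³) + 850/(1100×203×10³) + 775/(210×103×10³) = 4.807×10⁻⁵ mm/N.
Hence P = δ_free / Σ(L/AE) = 4.41/4.807×10⁻⁵ = 91.75 kN (compressive).
σ_{aluminium} = P / A = 91750 / 525 = 174.8 MPa.

σ ≈ 175 MPa (compressive)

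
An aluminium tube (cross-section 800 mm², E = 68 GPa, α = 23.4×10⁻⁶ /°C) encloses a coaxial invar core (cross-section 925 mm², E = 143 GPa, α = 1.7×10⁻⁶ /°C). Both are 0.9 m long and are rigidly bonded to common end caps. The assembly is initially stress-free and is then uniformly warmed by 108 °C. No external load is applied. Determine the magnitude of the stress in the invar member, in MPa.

σ ≈ 97.7 MPa (tensile)

Equilibrium of a rigid end plate with no external load gives equal and opposite internal forces ±P in the two members. Since α_{aluminium} > α_{invar}, heating drives the aluminium into compression and the invar into tension.
Compatibility of the two members (thermal + elastic change equal): (α₁ − α₂)ΔT = P·[1/(A₁E₁) + 1/(A₂E₂)].
|α₁ − α₂|·ΔT = 21.7×10⁻⁶ × 108 = 0.002344.
1/(A₁E₁) + 1/(A₂E₂) = 1/(800×68×10³) + 1/(925×143×10³) = 2.594×10⁻⁸ N⁻¹.
So P = 0.002344 / 2.594×10⁻⁸ = 90.34 kN.
σ_{invar} = P/A₂ = 90340/925 = 97.66 MPa, tensile.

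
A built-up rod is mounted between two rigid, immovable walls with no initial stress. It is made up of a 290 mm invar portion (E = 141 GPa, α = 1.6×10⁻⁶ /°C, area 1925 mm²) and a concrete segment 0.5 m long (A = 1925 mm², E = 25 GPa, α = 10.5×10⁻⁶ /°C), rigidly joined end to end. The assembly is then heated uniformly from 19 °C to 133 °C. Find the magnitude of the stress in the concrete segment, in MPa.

σ ≈ 29.5 MPa (compressive)

With the walls removed the bar would change length by δ_free = Σ αᵢΔT Lᵢ = 1.6×10⁻⁶×114×290 + 10.5×10⁻⁶×114×500 = 0.6514 mm.
The rigid supports impose zero overall length change; the single axial force P common to all segments must satisfy P Σ Lᵢ/(AᵢEᵢ) = δ_free.
The series flexibility is Σ Lᵢ/(AᵢEᵢ) = 290/(1925×141×10³) + 500/(1925×25×10³) = 1.146×10⁻⁵ mm/N.
Hence P = δ_free / Σ(L/AE) = 0.6514/1.146×10⁻⁵ = 56.85 kN (compressive).
σ_{concrete} = P / A = 56850 / 1925 = 29.53 MPa.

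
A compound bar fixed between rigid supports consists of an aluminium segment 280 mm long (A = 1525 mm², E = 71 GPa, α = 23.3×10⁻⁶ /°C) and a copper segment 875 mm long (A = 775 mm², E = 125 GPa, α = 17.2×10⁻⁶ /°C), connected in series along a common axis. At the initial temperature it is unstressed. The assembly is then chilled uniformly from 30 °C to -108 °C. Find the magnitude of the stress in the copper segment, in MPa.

With the walls removed the bar would change length by δ_free = Σ αᵢΔT Lᵢ = 23.3×10⁻⁶×138×280 + 17.2×10⁻⁶×138×875 = 2.977 mm.
The walls prevent any net length change, so an axial force P (same in every segment) develops. Compatibility: P · Σ Lᵢ/(AᵢEᵢ) = δ_free.
Σ Lᵢ/(AᵢEᵢ) = 280/(1525×71×10³) + 875/(775×125×10³) = 1.162×10⁻⁵ mm/N.
P = 2.977 / 1.162×10⁻⁵ = 256300 N = 256.3 kN, tensile.
σ_{copper} = P / A = 256300 / 775 = 330.6 MPa.

σ ≈ 331 MPa (tensile)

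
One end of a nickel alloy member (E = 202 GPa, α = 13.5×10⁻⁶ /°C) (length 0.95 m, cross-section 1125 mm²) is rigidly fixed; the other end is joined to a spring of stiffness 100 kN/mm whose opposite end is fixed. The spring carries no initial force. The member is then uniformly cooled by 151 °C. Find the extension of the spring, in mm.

δ ≈ 1.37 mm

The unrestrained thermal change is αΔT L = 13.5×10⁻⁶ × 151 × 950 = 1.937 mm.
With a force P in the spring, the elastic change of the member is PL/(AE) and that of the spring is P/k; compatibility requires their sum to equal δ_free.
So P = δ_free / [L/(AE) + 1/k] = 1.937 / [ 950/(1125×202×10³) + 1/(100×10³) ].
P = 1.937 / 1.418×10⁻⁵ = 136600 N.
Spring extension = P/k = 136600/(100×10³) = 1.366 mm.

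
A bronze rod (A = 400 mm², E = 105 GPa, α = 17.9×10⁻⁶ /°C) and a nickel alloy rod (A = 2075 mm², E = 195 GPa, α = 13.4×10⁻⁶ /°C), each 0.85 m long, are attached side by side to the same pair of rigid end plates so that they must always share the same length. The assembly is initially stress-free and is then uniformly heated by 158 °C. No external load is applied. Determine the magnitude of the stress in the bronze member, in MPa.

Equilibrium of a rigid end plate with no external load gives equal and opposite internal forces ±P in the two members. Since α_{bronze} > α_{nickel alloy}, heating drives the bronze into compression and the nickel alloy into tension.
Equating the net (thermal + elastic) strains gives |α₁ − α₂|·ΔT = P·[1/(A₁E₁) + 1/(A₂E₂)].
|α₁ − α₂|·ΔT = 4.5×10⁻⁶ × 158 = 0.000711.
1/(A₁E₁) + 1/(A₂E₂) = 1/(400×105×10³) + 1/(2075×195×10³) = 2.628×10⁻⁸ N⁻¹.
P = 0.000711 / 2.628×10⁻⁸ = 27050 N = 27.05 kN.
σ_{bronze} = P/A₁ = 27050/400 = 67.63 MPa, compressive.

σ ≈ 67.6 MPa (compressive)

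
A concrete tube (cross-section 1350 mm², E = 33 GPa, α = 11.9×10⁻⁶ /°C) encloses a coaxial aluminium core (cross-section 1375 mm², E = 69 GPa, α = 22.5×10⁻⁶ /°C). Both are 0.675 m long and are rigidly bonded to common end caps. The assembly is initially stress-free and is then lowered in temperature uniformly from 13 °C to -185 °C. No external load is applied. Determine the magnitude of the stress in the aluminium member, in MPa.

The aluminium has the larger α, so on cooling it would change length more than the concrete if both were free. The rigid plates force a common final length, so the aluminium is put into tension and the concrete into compression, with equal and opposite forces P (no external load).
Compatibility of the two members (thermal + elastic change equal): (α₁ − α₂)ΔT = P·[1/(A₁E₁) + 1/(A₂E₂)].
|α₁ − α₂|·ΔT = 10.6×10⁻⁶ × 198 = 0.002099.
1/(A₁E₁) + 1/(A₂E₂) = 1/(1350×33×10³) + 1/(1375×69×10³) = 3.299×10⁻⁸ N⁻¹.
So P = 0.002099 / 3.299×10⁻⁸ = 63.63 kN.
σ_{aluminium} = P/A₂ = 63630/1375 = 46.27 MPa, tensile.

σ ≈ 46.3 MPa (tensile)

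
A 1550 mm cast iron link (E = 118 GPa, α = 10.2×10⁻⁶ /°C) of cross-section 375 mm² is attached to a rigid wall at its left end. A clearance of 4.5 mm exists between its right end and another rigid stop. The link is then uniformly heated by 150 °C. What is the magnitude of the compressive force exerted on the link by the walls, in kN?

Unrestrained expansion: δ_free = αΔT L = 10.2×10⁻⁶ × 150 × 1550 = 2.371 mm.
Since δ_free = 2.37 mm is less than the 4.5 mm gap, the link never touches the wall. No axial force develops.

P ≈ 0 kN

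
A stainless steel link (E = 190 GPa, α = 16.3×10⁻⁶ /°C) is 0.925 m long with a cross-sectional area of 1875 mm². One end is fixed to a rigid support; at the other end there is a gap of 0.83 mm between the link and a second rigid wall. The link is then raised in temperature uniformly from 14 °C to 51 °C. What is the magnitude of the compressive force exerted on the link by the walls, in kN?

P ≈ 0 kN

Unrestrained expansion: δ_free = αΔT L = 16.3×10⁻⁶ × 37 × 925 = 0.5579 mm.
Since δ_free = 0.558 mm is less than the 0.83 mm gap, the link never touches the wall. No axial force develops.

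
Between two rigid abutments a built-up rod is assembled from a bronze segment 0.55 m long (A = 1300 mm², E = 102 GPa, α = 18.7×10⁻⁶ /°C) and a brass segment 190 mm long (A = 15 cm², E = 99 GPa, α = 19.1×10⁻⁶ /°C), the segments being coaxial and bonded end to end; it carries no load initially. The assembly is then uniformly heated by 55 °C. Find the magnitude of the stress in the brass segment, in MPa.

σ ≈ 94 MPa (compressive)

If the supports were absent, the total length change would be Σ αᵢΔT Lᵢ = 18.7×10⁻⁶×55×550 + 19.1×10⁻⁶×55×190 = 0.7653 mm.
The walls prevent any net length change, so an axial force P (same in every segment) develops. Compatibility: P · Σ Lᵢ/(AᵢEᵢ) = δ_free.
Σ Lᵢ/(AᵢEᵢ) = 550/(1300×102×10³) + 190/(1500×99×10³) = 5.427×10⁻⁶ mm/N.
Hence P = δ_free / Σ(L/AE) = 0.7653/5.427×10⁻⁶ = 141 kN (compressive).
σ_{brass} = P / A = 141000 / 1500 = 94 MPa.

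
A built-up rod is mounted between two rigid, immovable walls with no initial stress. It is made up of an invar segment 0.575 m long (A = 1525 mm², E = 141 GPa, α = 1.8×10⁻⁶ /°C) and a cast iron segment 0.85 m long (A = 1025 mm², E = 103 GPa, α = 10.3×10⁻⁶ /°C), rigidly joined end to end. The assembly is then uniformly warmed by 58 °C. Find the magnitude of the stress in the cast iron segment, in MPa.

σ ≈ 51.7 MPa (compressive)

Free thermal expansion of the whole bar: Σ αᵢΔT Lᵢ = 1.8×10⁻⁶×58×575 + 10.3×10⁻⁶×58×850 = 0.5678 mm.
Since the ends are fixed, an axial force P builds up, equal in every segment, with P · Σ Lᵢ/(AᵢEᵢ) = δ_free.
The series flexibility is Σ Lᵢ/(AᵢEᵢ) = 575/(1525×141×10³) + 850/(1025×103×10³) = 1.073×10⁻⁵ mm/N.
Hence P = δ_free / Σ(L/AE) = 0.5678/1.073×10⁻⁵ = 52.94 kN (compressive).
σ_{cast iron} = P / A = 52940 / 1025 = 51.65 MPa.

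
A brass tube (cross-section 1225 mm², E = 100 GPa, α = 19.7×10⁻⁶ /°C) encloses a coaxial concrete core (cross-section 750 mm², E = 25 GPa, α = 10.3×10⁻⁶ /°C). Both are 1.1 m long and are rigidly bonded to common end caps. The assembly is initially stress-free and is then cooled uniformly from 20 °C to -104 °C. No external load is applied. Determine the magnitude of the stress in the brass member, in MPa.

σ ≈ 15.5 MPa (tensile)

Both members must finish at the same length. With the larger α, the brass tends to over-contract; the plates restrain it, putting the brass in tension and the concrete in compression. With no external load the two internal forces are equal and opposite, magnitude P.
Compatibility of the two members (thermal + elastic change equal): (α₁ − α₂)ΔT = P·[1/(A₁E₁) + 1/(A₂E₂)].
|α₁ − α₂|·ΔT = 9.4×10⁻⁶ × 124 = 0.001166.
1/(A₁E₁) + 1/(A₂E₂) = 1/(1225×100×10³) + 1/(750×25×10³) = 6.15×10⁻⁸ N⁻¹.
P = 0.001166 / 6.15×10⁻⁸ = 18950 N = 18.95 kN.
σ_{brass} = P/A₁ = 18950/1225 = 15.47 MPa, tensile.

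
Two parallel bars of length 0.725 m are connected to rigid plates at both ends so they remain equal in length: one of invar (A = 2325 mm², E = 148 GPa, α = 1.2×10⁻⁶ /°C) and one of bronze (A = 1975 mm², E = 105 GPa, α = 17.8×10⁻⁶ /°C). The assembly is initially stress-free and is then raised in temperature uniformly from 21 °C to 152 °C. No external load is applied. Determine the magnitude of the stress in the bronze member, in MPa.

σ ≈ 142 MPa (compressive)

Both members must finish at the same length. With the larger α, the bronze tends to over-expand; the plates restrain it, putting the bronze in compression and the invar in tension. With no external load the two internal forces are equal and opposite, magnitude P.
Setting the final lengths equal and cancelling L: (α₁ − α₂)ΔT = P/(A₁E₁) + P/(A₂E₂).
|α₁ − α₂|·ΔT = 16.6×10⁻⁶ × 131 = 0.002175.
1/(A₁E₁) + 1/(A₂E₂) = 1/(2325×148×10³) + 1/(1975×105×10³) = 7.728×10⁻⁹ N⁻¹.
So P = 0.002175 / 7.728×10⁻⁹ = 281.4 kN.
σ_{bronze} = P/A₂ = 281400/1975 = 142.5 MPa, compressive.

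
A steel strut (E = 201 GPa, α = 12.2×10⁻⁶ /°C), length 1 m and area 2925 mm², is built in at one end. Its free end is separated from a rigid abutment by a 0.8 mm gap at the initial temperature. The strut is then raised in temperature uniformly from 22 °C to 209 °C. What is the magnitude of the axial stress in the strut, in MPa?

Unrestrained expansion: δ_free = αΔT L = 12.2×10⁻⁶ × 187 × 1000 = 2.281 mm.
This exceeds the 0.8 mm gap, so the wall pushes back. The portion of expansion that must be recovered elastically is δ_free − gap = 2.281 − 0.8 = 1.481 mm.
So σ = E(δ_free − g)/L = 201×10³ × 1.481/1000 = 297.8 MPa.

σ ≈ 298 MPa (compressive)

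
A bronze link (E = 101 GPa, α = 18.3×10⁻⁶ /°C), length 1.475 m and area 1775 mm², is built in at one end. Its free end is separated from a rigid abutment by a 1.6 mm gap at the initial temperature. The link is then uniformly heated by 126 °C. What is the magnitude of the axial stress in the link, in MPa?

If the wall were absent the link would grow by αΔT L = 18.3×10⁻⁶ × 126 × 1475 = 3.401 mm.
This exceeds the 1.6 mm gap, so the wall pushes back. The portion of expansion that must be recovered elastically is δ_free − gap = 3.401 − 1.6 = 1.801 mm.
Compatibility: PL/(AE) = 1.801 mm, so σ = P/A = E × (1.801/1475) = 123.3 MPa.

σ ≈ 123 MPa (compressive)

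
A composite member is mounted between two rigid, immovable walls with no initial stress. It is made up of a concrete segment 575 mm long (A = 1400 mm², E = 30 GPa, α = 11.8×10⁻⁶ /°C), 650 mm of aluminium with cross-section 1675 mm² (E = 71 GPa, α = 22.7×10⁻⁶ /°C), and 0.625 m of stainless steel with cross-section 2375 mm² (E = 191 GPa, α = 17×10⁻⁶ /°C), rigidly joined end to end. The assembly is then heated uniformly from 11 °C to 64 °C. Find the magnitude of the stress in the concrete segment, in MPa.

σ ≈ 59.3 MPa (compressive)

Free thermal expansion of the whole bar: Σ αᵢΔT Lᵢ = 11.8×10⁻⁶×53×575 + 22.7×10⁻⁶×53×650 + 17×10⁻⁶×53×625 = 1.705 mm.
The walls prevent any net length change, so an axial force P (same in every segment) develops. Compatibility: P · Σ Lᵢ/(AᵢEᵢ) = δ_free.
Σ Lᵢ/(AᵢEᵢ) = 575/(1400×30×10³) + 650/(1675×71×10³) + 625/(2375×191×10³) = 2.053×10⁻⁵ mm/N.
Hence P = δ_free / Σ(L/AE) = 1.705/2.053×10⁻⁵ = 83.02 kN (compressive).
σ_{concrete} = P / A = 83020 / 1400 = 59.3 MPa.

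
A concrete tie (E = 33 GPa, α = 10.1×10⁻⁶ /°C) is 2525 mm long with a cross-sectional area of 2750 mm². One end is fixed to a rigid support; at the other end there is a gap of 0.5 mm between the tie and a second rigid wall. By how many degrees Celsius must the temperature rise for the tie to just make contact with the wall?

The gap closes when αΔT L = 0.5 mm, since the tie is still unstressed at that instant.
So ΔT = g/(αL) = 0.5/(10.1×10⁻⁶ × 2525) = 19.61 °C.

ΔT ≈ 19.6 °C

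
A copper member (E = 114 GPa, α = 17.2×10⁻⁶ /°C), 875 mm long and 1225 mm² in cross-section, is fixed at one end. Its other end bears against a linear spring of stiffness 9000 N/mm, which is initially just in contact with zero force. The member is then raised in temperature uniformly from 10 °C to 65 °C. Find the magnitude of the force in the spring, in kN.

P ≈ 7.05 kN

If the spring were absent the member would lengthen by αΔT L = 17.2×10⁻⁶ × 55 × 875 = 0.8277 mm.
With a force P in the spring, the elastic change of the member is PL/(AE) and that of the spring is P/k; compatibility requires their sum to equal δ_free.
P [ L/(AE) + 1/k ] = δ_free → P [ 875/(1225×114×10³) + 1/(9000) ] = 0.8277.
P = 0.8277 / 0.0001174 = 7052 N.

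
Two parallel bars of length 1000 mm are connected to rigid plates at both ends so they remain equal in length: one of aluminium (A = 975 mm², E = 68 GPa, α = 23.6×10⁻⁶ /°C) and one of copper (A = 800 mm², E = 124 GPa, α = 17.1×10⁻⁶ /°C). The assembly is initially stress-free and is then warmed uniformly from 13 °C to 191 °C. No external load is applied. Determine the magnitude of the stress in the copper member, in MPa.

σ ≈ 57.5 MPa (tensile)

Equilibrium of a rigid end plate with no external load gives equal and opposite internal forces ±P in the two members. Since α_{aluminium} > α_{copper}, heating drives the aluminium into compression and the copper into tension.
Equating the net (thermal + elastic) strains gives |α₁ − α₂|·ΔT = P·[1/(A₁E₁) + 1/(A₂E₂)].
|α₁ − α₂|·ΔT = 6.5×10⁻⁶ × 178 = 0.001157.
1/(A₁E₁) + 1/(A₂E₂) = 1/(975×68×10³) + 1/(800×124×10³) = 2.516×10⁻⁸ N⁻¹.
So P = 0.001157 / 2.516×10⁻⁸ = 45.98 kN.
σ_{copper} = P/A₂ = 45980/800 = 57.47 MPa, tensile.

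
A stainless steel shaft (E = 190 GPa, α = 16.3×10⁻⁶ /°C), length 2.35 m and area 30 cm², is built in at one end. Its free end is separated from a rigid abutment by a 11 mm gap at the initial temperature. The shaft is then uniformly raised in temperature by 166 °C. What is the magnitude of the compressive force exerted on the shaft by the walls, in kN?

P ≈ 0 kN

Free thermal elongation = αΔT L = 16.3×10⁻⁶ × 166 × 2350 = 6.359 mm.
Since δ_free = 6.36 mm is less than the 11 mm gap, the shaft never touches the wall. No axial force develops.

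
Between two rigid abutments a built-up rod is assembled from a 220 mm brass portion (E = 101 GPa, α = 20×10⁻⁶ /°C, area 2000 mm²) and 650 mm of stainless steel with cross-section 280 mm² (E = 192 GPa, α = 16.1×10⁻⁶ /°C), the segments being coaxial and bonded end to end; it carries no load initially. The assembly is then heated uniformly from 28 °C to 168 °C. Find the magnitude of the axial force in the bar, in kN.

P ≈ 158 kN (compressive)

With the walls removed the bar would change length by δ_free = Σ αᵢΔT Lᵢ = 20×10⁻⁶×140×220 + 16.1×10⁻⁶×140×650 = 2.081 mm.
The rigid supports impose zero overall length change; the single axial force P common to all segments must satisfy P Σ Lᵢ/(AᵢEᵢ) = δ_free.
Σ Lᵢ/(AᵢEᵢ) = 220/(2000×101×10³) + 650/(280×192×10³) = 1.318×10⁻⁵ mm/N.
Hence P = δ_free / Σ(L/AE) = 2.081/1.318×10⁻⁵ = 157.9 kN (compressive).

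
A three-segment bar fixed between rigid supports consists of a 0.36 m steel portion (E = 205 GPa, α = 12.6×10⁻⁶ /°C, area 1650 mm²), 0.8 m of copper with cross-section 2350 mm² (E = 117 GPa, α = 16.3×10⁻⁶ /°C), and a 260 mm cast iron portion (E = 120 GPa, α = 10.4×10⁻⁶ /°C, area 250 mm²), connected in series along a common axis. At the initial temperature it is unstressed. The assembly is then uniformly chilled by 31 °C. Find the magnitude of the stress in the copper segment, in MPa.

With the walls removed the bar would change length by δ_free = Σ αᵢΔT Lᵢ = 12.6×10⁻⁶×31×360 + 16.3×10⁻⁶×31×800 + 10.4×10⁻⁶×31×260 = 0.6287 mm.
The rigid supports impose zero overall length change; the single axial force P common to all segments must satisfy P Σ Lᵢ/(AᵢEᵢ) = δ_free.
Σ Lᵢ/(AᵢEᵢ) = 360/(1650×205×10³) + 800/(2350×117×10³) + 260/(250×120×10³) = 1.264×10⁻⁵ mm/N.
So P = 0.6287 / 1.264×10⁻⁵ = 49.74 kN, tensile.
σ_{copper} = P / A = 49740 / 2350 = 21.16 MPa.

σ ≈ 21.2 MPa (tensile)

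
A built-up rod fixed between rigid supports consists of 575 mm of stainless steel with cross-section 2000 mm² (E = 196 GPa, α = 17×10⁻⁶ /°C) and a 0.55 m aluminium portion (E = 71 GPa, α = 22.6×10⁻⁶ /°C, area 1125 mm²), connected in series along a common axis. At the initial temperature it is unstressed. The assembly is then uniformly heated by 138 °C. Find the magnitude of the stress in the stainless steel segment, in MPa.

Free thermal expansion of the whole bar: Σ αᵢΔT Lᵢ = 17×10⁻⁶×138×575 + 22.6×10⁻⁶×138×550 = 3.064 mm.
Since the ends are fixed, an axial force P builds up, equal in every segment, with P · Σ Lᵢ/(AᵢEᵢ) = δ_free.
Σ Lᵢ/(AᵢEᵢ) = 575/(2000×196×10³) + 550/(1125×71×10³) = 8.353×10⁻⁶ mm/N.
Hence P = δ_free / Σ(L/AE) = 3.064/8.353×10⁻⁶ = 366.9 kN (compressive).
σ_{stainless steel} = P / A = 366900 / 2000 = 183.4 MPa.

σ ≈ 183 MPa (compressive)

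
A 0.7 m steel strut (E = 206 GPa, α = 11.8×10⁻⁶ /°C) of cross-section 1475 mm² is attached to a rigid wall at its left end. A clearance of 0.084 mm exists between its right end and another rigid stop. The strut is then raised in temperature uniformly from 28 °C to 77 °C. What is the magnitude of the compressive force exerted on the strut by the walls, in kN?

P ≈ 139 kN

If the wall were absent the strut would grow by αΔT L = 11.8×10⁻⁶ × 49 × 700 = 0.4047 mm.
This exceeds the 0.084 mm gap, so the wall pushes back. The portion of expansion that must be recovered elastically is δ_free − gap = 0.4047 − 0.084 = 0.3207 mm.
So σ = E(δ_free − g)/L = 206×10³ × 0.3207/700 = 94.39 MPa.
Force on the wall = σA = 94.39 × 1475 mm² = 139.2 kN.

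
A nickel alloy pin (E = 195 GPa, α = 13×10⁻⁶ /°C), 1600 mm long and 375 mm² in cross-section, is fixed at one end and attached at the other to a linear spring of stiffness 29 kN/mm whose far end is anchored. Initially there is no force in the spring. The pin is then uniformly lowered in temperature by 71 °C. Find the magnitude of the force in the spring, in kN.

P ≈ 26.2 kN

If the spring were absent the pin would shorten by αΔT L = 13×10⁻⁶ × 71 × 1600 = 1.477 mm.
With a force P in the spring, the elastic change of the pin is PL/(AE) and that of the spring is P/k; compatibility requires their sum to equal δ_free.
P [ L/(AE) + 1/k ] = δ_free → P [ 1600/(375×195×10³) + 1/(29×10³) ] = 1.477.
P = 1.477 / 5.636×10⁻⁵ = 26200 N.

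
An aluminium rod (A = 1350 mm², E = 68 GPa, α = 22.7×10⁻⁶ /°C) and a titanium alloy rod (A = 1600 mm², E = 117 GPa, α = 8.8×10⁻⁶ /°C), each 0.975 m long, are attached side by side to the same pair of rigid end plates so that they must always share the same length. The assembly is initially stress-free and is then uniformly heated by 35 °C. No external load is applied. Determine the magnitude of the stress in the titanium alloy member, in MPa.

The aluminium has the larger α, so on heating it would change length more than the titanium alloy if both were free. The rigid plates force a common final length, so the aluminium is put into compression and the titanium alloy into tension, with equal and opposite forces P (no external load).
Compatibility of the two members (thermal + elastic change equal): (α₁ − α₂)ΔT = P·[1/(A₁E₁) + 1/(A₂E₂)].
|α₁ − α₂|·ΔT = 13.9×10⁻⁶ × 35 = 0.0004865.
1/(A₁E₁) + 1/(A₂E₂) = 1/(1350×68×10³) + 1/(1600×117×10³) = 1.624×10⁻⁸ N⁻¹.
So P = 0.0004865 / 1.624×10⁻⁸ = 29.97 kN.
σ_{titanium alloy} = P/A₂ = 29970/1600 = 18.73 MPa, tensile.

σ ≈ 18.7 MPa (tensile)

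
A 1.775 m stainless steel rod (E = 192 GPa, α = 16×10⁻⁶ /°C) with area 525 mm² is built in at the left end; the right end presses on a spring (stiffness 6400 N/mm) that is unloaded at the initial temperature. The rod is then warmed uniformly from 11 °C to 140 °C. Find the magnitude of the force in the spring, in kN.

Free thermal expansion: δ_free = αΔT L = 16×10⁻⁶ × 129 × 1775 = 3.664 mm.
With a force P in the spring, the elastic change of the rod is PL/(AE) and that of the spring is P/k; compatibility requires their sum to equal δ_free.
So P = δ_free / [L/(AE) + 1/k] = 3.664 / [ 1775/(525×192×10³) + 1/(6400) ].
P = 3.664 / 0.0001739 = 21070 N.

P ≈ 21.1 kN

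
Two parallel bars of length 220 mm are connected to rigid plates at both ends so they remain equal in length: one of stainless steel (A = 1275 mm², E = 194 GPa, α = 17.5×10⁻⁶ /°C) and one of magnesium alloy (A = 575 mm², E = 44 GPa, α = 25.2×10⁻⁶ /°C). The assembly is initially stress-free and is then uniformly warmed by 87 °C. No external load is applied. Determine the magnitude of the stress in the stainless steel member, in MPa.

σ ≈ 12.1 MPa (tensile)

Both members must finish at the same length. With the larger α, the magnesium alloy tends to over-expand; the plates restrain it, putting the magnesium alloy in compression and the stainless steel in tension. With no external load the two internal forces are equal and opposite, magnitude P.
Compatibility of the two members (thermal + elastic change equal): (α₁ − α₂)ΔT = P·[1/(A₁E₁) + 1/(A₂E₂)].
|α₁ − α₂|·ΔT = 7.7×10⁻⁶ × 87 = 0.0006699.
1/(A₁E₁) + 1/(A₂E₂) = 1/(1275×194×10³) + 1/(575×44×10³) = 4.357×10⁻⁸ N⁻¹.
P = 0.0006699 / 4.357×10⁻⁸ = 15380 N = 15.38 kN.
σ_{stainless steel} = P/A₁ = 15380/1275 = 12.06 MPa, tensile.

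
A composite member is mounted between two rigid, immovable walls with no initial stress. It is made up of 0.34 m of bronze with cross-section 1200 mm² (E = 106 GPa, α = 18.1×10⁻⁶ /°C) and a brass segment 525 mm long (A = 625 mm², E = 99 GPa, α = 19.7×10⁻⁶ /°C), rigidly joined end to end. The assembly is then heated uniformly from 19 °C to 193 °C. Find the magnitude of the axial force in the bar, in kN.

Free thermal expansion of the whole bar: Σ αᵢΔT Lᵢ = 18.1×10⁻⁶×174×340 + 19.7×10⁻⁶×174×525 = 2.87 mm.
Since the ends are fixed, an axial force P builds up, equal in every segment, with P · Σ Lᵢ/(AᵢEᵢ) = δ_free.
Σ Lᵢ/(AᵢEᵢ) = 340/(1200×106×10³) + 525/(625×99×10³) = 1.116×10⁻⁵ mm/N.
Hence P = δ_free / Σ(L/AE) = 2.87/1.116×10⁻⁵ = 257.3 kN (compressive).

P ≈ 257 kN (compressive)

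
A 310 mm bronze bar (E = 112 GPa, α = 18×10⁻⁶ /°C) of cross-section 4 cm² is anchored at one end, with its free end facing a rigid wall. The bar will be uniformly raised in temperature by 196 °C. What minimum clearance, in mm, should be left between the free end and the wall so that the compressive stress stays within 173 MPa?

g ≈ 0.615 mm

With no wall the bar would lengthen by αΔT L = 18×10⁻⁶ × 196 × 310 = 1.094 mm.
A stress of 173 MPa corresponds to the wall pushing the bar back by σL/E = 173×310/(112×10³) = 0.4788 mm.
The gap must absorb the remainder: g_min = 1.094 − 0.4788 = 0.6148 mm.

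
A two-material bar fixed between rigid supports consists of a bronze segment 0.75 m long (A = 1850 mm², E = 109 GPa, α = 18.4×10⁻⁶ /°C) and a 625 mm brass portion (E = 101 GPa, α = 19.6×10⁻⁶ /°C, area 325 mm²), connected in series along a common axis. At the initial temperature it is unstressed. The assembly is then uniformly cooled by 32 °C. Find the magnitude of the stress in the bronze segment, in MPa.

With the walls removed the bar would change length by δ_free = Σ αᵢΔT Lᵢ = 18.4×10⁻⁶×32×750 + 19.6×10⁻⁶×32×625 = 0.8336 mm.
Since the ends are fixed, an axial force P builds up, equal in every segment, with P · Σ Lᵢ/(AᵢEᵢ) = δ_free.
Σ Lᵢ/(AᵢEᵢ) = 750/(1850×109×10³) + 625/(325×101×10³) = 2.276×10⁻⁵ mm/N.
P = 0.8336 / 2.276×10⁻⁵ = 36630 N = 36.63 kN, tensile.
σ_{bronze} = P / A = 36630 / 1850 = 19.8 MPa.

σ ≈ 19.8 MPa (tensile)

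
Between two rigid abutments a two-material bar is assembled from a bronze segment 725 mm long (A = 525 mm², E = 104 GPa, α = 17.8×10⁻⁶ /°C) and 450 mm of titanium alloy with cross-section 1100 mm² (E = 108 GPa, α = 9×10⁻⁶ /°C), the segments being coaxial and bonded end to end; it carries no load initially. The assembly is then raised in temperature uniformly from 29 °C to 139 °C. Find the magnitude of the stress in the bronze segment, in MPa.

Free thermal expansion of the whole bar: Σ αᵢΔT Lᵢ = 17.8×10⁻⁶×110×725 + 9×10⁻⁶×110×450 = 1.865 mm.
The walls prevent any net length change, so an axial force P (same in every segment) develops. Compatibility: P · Σ Lᵢ/(AᵢEᵢ) = δ_free.
The series flexibility is Σ Lᵢ/(AᵢEᵢ) = 725/(525×104×10³) + 450/(1100×108×10³) = 1.707×10⁻⁵ mm/N.
P = 1.865 / 1.707×10⁻⁵ = 109300 N = 109.3 kN, compressive.
σ_{bronze} = P / A = 109300 / 525 = 208.2 MPa.

σ ≈ 208 MPa (compressive)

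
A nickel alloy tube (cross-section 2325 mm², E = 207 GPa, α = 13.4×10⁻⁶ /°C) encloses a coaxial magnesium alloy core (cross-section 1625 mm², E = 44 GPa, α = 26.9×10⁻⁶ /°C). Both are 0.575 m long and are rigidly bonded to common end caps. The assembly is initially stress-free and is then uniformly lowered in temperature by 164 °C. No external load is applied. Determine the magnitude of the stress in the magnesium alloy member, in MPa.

σ ≈ 84.8 MPa (tensile)

Equilibrium of a rigid end plate with no external load gives equal and opposite internal forces ±P in the two members. Since α_{magnesium alloy} > α_{nickel alloy}, cooling drives the magnesium alloy into tension and the nickel alloy into compression.
Equating the net (thermal + elastic) strains gives |α₁ − α₂|·ΔT = P·[1/(A₁E₁) + 1/(A₂E₂)].
|α₁ − α₂|·ΔT = 13.5×10⁻⁶ × 164 = 0.002214.
1/(A₁E₁) + 1/(A₂E₂) = 1/(2325×207×10³) + 1/(1625×44×10³) = 1.606×10⁻⁸ N⁻¹.
So P = 0.002214 / 1.606×10⁻⁸ = 137.8 kN.
σ_{magnesium alloy} = P/A₂ = 137800/1625 = 84.82 MPa, tensile.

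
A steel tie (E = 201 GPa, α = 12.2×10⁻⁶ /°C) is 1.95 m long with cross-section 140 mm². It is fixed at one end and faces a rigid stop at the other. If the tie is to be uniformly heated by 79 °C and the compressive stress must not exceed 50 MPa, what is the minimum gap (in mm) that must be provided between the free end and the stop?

With no wall the tie would lengthen by αΔT L = 12.2×10⁻⁶ × 79 × 1950 = 1.879 mm.
A stress of 50 MPa corresponds to the wall pushing the tie back by σL/E = 50×1950/(201×10³) = 0.4851 mm.
So the gap has to take up the difference, g_min = δ_free − σL/E = 1.879 − 0.4851 = 1.394 mm.

g ≈ 1.39 mm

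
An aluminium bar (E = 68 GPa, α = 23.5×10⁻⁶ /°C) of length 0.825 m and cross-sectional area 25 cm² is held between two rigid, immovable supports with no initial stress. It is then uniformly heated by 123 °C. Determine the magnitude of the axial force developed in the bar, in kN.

Full restraint means ε = 0, so the stress is σ = EαΔT = 68×10³ × 23.5×10⁻⁶ × 123 = 196.6 MPa.
Then P = σA = 196.6 × 2500 mm² = 491.4 kN, compressive.

P ≈ 491 kN (compressive)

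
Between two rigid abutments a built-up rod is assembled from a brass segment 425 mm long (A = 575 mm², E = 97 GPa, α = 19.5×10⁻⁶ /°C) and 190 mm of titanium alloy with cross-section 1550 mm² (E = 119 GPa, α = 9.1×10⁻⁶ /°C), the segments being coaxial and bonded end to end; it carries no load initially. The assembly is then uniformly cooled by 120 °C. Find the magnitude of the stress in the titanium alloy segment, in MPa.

With the walls removed the bar would change length by δ_free = Σ αᵢΔT Lᵢ = 19.5×10⁻⁶×120×425 + 9.1×10⁻⁶×120×190 = 1.202 mm.
The rigid supports impose zero overall length change; the single axial force P common to all segments must satisfy P Σ Lᵢ/(AᵢEᵢ) = δ_free.
The series flexibility is Σ Lᵢ/(AᵢEᵢ) = 425/(575×97×10³) + 190/(1550×119×10³) = 8.65×10⁻⁶ mm/N.
P = 1.202 / 8.65×10⁻⁶ = 139000 N = 139 kN, tensile.
σ_{titanium alloy} = P / A = 139000 / 1550 = 89.65 MPa.

σ ≈ 89.6 MPa (tensile)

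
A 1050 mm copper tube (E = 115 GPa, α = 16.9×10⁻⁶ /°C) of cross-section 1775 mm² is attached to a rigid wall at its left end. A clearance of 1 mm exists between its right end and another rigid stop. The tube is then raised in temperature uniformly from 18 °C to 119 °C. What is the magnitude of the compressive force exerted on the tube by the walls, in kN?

Unrestrained expansion: δ_free = αΔT L = 16.9×10⁻⁶ × 101 × 1050 = 1.792 mm.
The gap closes (δ_free > 1 mm) and the wall then resists a further 1.792 − 1 = 0.7922 mm of expansion.
That suppressed elongation corresponds to σ = E·Δ/L = 115×10³ × 0.7922/1050 = 86.77 MPa.
P = σA = 86.77 × 1775 = 154 kN.

P ≈ 154 kN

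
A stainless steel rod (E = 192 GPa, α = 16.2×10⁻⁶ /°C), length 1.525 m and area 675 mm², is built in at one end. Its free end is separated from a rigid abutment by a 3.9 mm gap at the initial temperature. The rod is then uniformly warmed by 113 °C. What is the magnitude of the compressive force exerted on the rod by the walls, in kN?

P ≈ 0 kN

If the wall were absent the rod would grow by αΔT L = 16.2×10⁻⁶ × 113 × 1525 = 2.792 mm.
This is smaller than the 3.9 mm clearance, so the rod expands freely without reaching the stop — the stress is zero.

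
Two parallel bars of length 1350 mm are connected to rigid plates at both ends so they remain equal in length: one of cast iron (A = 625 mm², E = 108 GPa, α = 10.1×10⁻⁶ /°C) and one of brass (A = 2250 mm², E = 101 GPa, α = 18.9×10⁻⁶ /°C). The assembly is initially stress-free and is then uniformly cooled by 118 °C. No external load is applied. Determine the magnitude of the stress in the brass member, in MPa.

The brass has the larger α, so on cooling it would change length more than the cast iron if both were free. The rigid plates force a common final length, so the brass is put into tension and the cast iron into compression, with equal and opposite forces P (no external load).
Setting the final lengths equal and cancelling L: (α₁ − α₂)ΔT = P/(A₁E₁) + P/(A₂E₂).
|α₁ − α₂|·ΔT = 8.8×10⁻⁶ × 118 = 0.001038.
1/(A₁E₁) + 1/(A₂E₂) = 1/(625×108×10³) + 1/(2250×101×10³) = 1.922×10⁻⁸ N⁻¹.
P = 0.001038 / 1.922×10⁻⁸ = 54040 N = 54.04 kN.
σ_{brass} = P/A₂ = 54040/2250 = 24.02 MPa, tensile.

σ ≈ 24 MPa (tensile)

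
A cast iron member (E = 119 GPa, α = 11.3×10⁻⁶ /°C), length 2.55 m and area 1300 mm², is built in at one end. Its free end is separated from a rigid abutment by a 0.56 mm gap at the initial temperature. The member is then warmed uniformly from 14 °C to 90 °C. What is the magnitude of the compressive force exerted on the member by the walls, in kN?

P ≈ 98.9 kN

Free thermal elongation = αΔT L = 11.3×10⁻⁶ × 76 × 2550 = 2.19 mm.
After closing the 0.56 mm clearance, 2.19 − 0.56 = 1.63 mm of expansion remains to be suppressed by the wall.
That suppressed elongation corresponds to σ = E·Δ/L = 119×10³ × 1.63/2550 = 76.06 MPa.
P = σA = 76.06 × 1300 = 98.88 kN.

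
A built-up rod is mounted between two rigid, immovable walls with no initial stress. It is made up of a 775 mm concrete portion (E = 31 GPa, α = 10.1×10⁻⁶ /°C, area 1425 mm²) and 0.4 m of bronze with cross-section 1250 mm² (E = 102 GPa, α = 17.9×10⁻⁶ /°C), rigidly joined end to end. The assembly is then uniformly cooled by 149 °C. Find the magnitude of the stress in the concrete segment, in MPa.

If the supports were absent, the total length change would be Σ αᵢΔT Lᵢ = 10.1×10⁻⁶×149×775 + 17.9×10⁻⁶×149×400 = 2.233 mm.
The rigid supports impose zero overall length change; the single axial force P common to all segments must satisfy P Σ Lᵢ/(AᵢEᵢ) = δ_free.
Σ Lᵢ/(AᵢEᵢ) = 775/(1425×31×10³) + 400/(1250×102×10³) = 2.068×10⁻⁵ mm/N.
Hence P = δ_free / Σ(L/AE) = 2.233/2.068×10⁻⁵ = 108 kN (tensile).
σ_{concrete} = P / A = 108000 / 1425 = 75.78 MPa.

σ ≈ 75.8 MPa (tensile)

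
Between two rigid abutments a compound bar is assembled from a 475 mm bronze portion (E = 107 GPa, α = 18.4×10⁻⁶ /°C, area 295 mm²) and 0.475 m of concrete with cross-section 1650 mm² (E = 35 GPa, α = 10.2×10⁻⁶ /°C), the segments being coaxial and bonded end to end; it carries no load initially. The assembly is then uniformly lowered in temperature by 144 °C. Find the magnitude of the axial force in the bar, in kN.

P ≈ 84.1 kN (tensile)

If the supports were absent, the total length change would be Σ αᵢΔT Lᵢ = 18.4×10⁻⁶×144×475 + 10.2×10⁻⁶×144×475 = 1.956 mm.
Since the ends are fixed, an axial force P builds up, equal in every segment, with P · Σ Lᵢ/(AᵢEᵢ) = δ_free.
The series flexibility is Σ Lᵢ/(AᵢEᵢ) = 475/(295×107×10³) + 475/(1650×35×10³) = 2.327×10⁻⁵ mm/N.
Hence P = δ_free / Σ(L/AE) = 1.956/2.327×10⁻⁵ = 84.05 kN (tensile).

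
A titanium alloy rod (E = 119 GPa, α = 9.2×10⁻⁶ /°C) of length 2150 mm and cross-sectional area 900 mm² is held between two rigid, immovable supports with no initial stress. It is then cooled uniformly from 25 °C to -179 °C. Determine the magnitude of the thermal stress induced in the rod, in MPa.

σ ≈ 223 MPa (tensile)

The supports are rigid, so the total axial strain is zero. The restrained thermal strain is ε = αΔT = 9.2×10⁻⁶ × 204 = 1876.8×10⁻⁶.
σ = EαΔT = 119×10³ × 9.2×10⁻⁶ × 204 = 223.3 MPa (tensile; the rod is trying to contract).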